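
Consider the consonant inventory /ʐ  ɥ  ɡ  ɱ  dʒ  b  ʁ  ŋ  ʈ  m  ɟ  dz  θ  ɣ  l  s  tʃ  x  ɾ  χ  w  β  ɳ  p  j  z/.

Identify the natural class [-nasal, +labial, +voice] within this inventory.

ɥ, b, w, β

The [-nasal] segments are /ʐ, ɥ, ɡ, dʒ, b, ʁ, ʈ, ɟ, dz, θ, ɣ, l, s, tʃ, x, ɾ, χ, w, β, p, j, z/.
Among these, [+labial] gives /ɥ, b, w, β, p/.
Among these, [+voice] leaves /ɥ, b, w, β/.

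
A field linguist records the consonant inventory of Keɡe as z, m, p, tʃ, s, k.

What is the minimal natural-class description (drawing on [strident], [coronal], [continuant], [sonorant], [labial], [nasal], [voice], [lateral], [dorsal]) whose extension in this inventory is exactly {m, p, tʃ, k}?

Every target segment is [-continuant] and no other inventory member is, so one feature is enough.

[-continuant]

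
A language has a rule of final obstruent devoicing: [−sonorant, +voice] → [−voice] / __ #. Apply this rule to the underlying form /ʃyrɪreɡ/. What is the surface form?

[ʃyrɪrek]

/ɡ/ satisfies [−sonorant, +voice] and sits in __ #. The [−voice] counterpart of the voiced velar stop is /k/. Other segments in /ʃyrɪreɡ/ either fail the structural description or are not in the environment, so the surface form is [ʃyrɪrek].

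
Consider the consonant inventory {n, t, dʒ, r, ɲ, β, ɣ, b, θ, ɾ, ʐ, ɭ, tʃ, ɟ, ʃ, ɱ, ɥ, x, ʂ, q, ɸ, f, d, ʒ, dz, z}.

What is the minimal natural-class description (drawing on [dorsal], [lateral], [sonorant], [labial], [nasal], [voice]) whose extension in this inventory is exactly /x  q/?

[−voice, +dorsal]

The class [−voice], [+dorsal] has exactly /x, q/ as its extension in this inventory. No smaller conjunction from the listed features achieves this: [+dorsal] alone would also admit /ɲ, ɣ, ɟ, ɥ/; [−voice] alone would also admit /t, θ, tʃ, ʃ, …/; and checking the remaining single features turns up none with this extension.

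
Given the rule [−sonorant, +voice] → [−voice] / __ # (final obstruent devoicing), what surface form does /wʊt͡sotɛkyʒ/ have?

Only the final segment /ʒ/ is both word-final and matches the structural description. It is a voiced postalveolar fricative, so [−sonorant, +voice] holds; changing it to [−voice] with all other features held fixed yields /ʃ/ (voiceless postalveolar fricative). No other segment meets both the structural description and the environment, so the output is [wʊt͡sotɛkyʃ].

[wʊt͡sotɛkyʃ]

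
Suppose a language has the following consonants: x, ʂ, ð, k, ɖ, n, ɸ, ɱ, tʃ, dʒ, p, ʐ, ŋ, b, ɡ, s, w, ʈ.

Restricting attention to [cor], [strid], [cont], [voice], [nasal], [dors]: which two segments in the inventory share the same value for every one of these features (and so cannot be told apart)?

On the given features, /ʂ/ and /s/ have an identical profile: [+coronal], [+strident], [+continuant], [−voice], [−nasal], [−dorsal]. No other two segments in the inventory coincide on all 6 features. (They do differ in [anterior], which is not among the given features.)

ʂ, s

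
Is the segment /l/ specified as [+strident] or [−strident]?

/l/ is the alveolar lateral approximant, hence [−strident].

[−strident]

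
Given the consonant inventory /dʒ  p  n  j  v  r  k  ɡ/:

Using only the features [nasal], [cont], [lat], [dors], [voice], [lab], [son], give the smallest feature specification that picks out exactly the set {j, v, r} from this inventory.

The target set is precisely the extension of [+continuant] in this inventory.

[+cont]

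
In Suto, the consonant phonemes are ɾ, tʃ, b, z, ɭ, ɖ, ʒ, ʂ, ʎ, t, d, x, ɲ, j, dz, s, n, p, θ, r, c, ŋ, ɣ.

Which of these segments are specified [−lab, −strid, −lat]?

Checking each segment against [−labial], [−strident], [−lateral]: /ɾ/ (alveolar tap), /ɖ/ (voiced retroflex stop), /t/ (voiceless alveolar stop), /d/ (voiced alveolar stop), /x/ (voiceless velar fricative), /ɲ/ (palatal nasal), among others, satisfy every feature; every other segment in the inventory fails at least one.

ɾ, ɖ, t, d, x, ɲ, j, n, θ, r, c, ŋ, ɣ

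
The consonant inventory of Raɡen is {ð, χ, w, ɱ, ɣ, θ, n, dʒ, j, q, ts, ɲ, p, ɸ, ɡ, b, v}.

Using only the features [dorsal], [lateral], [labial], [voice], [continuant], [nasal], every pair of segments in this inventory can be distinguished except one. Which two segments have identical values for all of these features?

Both /j/ and /ɣ/ are [+dorsal], [-lateral], [-labial], [+voice], [+continuant], [-nasal]. Since the list omits [sonorant] and [back] — which do distinguish the palatal glide from the voiced velar fricative — this pair collapses; all other pairs remain distinct.

j, ɣ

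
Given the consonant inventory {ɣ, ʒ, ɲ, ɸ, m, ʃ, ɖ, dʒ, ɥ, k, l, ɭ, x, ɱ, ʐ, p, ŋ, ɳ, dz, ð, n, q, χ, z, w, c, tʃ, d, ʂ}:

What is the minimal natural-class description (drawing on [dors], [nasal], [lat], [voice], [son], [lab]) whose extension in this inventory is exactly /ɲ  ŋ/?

[+nasal, +dors]

Every target segment is [+nasal], [+dorsal]; each remaining inventory member fails at least one of these. Each conjunct is needed — [+dorsal] alone would also admit /ɣ, ɥ, k, x, …/; [+nasal] alone would also admit /m, ɱ, ɳ, n/ — and no other single listed feature has exactly this extension, so two is the minimum.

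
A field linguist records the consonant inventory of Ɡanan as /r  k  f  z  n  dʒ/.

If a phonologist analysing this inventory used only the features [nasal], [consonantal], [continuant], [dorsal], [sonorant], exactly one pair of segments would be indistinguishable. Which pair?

z, f

On the given features, /z/ and /f/ have an identical profile: [−nasal], [+consonantal], [+continuant], [−dorsal], [−sonorant]. No other two segments in the inventory coincide on all 5 features. (They do differ in [voice], [labial] and [coronal], which are not among the given features.)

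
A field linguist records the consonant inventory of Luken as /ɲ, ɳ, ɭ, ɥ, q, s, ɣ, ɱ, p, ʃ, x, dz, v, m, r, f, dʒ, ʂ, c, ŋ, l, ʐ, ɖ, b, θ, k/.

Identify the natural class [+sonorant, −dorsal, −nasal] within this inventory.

ɭ, r, l

First, the [+sonorant] segments are /ɲ, ɳ, ɭ, ɥ, ɱ, m, r, ŋ, l/.
Of those, [−dorsal] gives /ɳ, ɭ, ɱ, m, r, l/.
Then [−nasal] leaves /ɭ, r, l/.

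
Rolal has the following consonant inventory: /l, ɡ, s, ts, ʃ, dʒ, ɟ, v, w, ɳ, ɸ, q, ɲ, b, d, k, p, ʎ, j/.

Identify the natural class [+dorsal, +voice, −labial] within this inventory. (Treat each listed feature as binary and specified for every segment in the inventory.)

Checking each segment against [+dorsal], [+voice], [−labial]: /ɡ/ (voiced velar stop), /ɟ/ (voiced palatal stop), /ɲ/ (palatal nasal), /ʎ/ (palatal lateral approximant), /j/ (palatal glide) satisfy every feature; every other segment in the inventory fails at least one.

ɡ, ɟ, ɲ, ʎ, j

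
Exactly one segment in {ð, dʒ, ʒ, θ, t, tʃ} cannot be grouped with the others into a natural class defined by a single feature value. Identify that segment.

t

/dʒ, tʃ, ð, ʒ, θ/ are all [+distributed], but /t/ (voiceless alveolar stop) is [-distributed]. No other single segment can be removed to leave a set sharing one feature value that the removed segment lacks, so /t/ is the odd one out.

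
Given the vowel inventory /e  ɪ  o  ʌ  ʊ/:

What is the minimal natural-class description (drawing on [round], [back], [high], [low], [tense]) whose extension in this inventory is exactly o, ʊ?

[+round]

The target set is precisely the extension of [+round] in this inventory.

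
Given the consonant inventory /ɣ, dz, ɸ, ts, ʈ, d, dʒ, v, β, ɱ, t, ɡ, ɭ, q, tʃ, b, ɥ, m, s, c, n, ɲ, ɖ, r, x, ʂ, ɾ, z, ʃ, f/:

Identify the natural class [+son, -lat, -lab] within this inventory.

n, ɲ, r, ɾ

Eliminate segments failing any feature: /ɣ, dz, ɸ, ts, ʈ, d, dʒ, v, β, t, ɡ, q, tʃ, b, s, c, ɖ, x, ʂ, z, ʃ, f/ are [-sonorant]; /ɱ, ɥ, m/ are [+labial]; /ɭ/ is [+lateral]. The remaining /n, ɲ, r, ɾ/ satisfy [+sonorant], [-lateral], [-labial].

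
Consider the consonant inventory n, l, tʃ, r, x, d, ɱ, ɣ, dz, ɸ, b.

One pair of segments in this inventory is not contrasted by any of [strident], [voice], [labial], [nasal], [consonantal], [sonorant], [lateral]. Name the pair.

d, ɣ

Both /d/ and /ɣ/ are [−strident], [+voice], [−labial], [−nasal], [+consonantal], [−sonorant], [−lateral]. Since the list omits [continuant], [coronal] and [dorsal] — which do distinguish the voiced alveolar stop from the voiced velar fricative — this pair collapses; all other pairs remain distinct.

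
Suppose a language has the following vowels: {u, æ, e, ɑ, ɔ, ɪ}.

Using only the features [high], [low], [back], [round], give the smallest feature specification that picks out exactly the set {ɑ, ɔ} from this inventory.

The class [−high], [+back] has exactly /ɑ, ɔ/ as its extension in this inventory. No smaller conjunction from the listed features achieves this: [+back] alone would also admit /u/; [−high] alone would also admit /æ, e/; and checking the remaining single features turns up none with this extension.

[−high, +back]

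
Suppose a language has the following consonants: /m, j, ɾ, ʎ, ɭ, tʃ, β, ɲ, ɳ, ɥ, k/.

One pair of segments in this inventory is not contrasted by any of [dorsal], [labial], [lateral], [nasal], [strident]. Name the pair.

/j/ (palatal glide) and /k/ (voiceless velar stop) are both [+dorsal], [−labial], [−lateral], [−nasal], [−strident], so none of the listed features separates them. (They do differ in [sonorant], [voice], [continuant] and [back], which are not among the given features.) Every other pair in the inventory differs on at least one listed feature.

j, k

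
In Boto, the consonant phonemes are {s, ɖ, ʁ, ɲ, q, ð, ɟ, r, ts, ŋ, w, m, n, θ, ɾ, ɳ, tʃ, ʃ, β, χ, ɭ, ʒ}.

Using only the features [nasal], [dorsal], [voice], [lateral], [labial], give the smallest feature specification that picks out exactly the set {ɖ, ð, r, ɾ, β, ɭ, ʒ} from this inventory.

Every target segment is [+voice], [-nasal], [-dorsal]; each remaining inventory member fails at least one of these. Each conjunct is needed — [-nasal, -dorsal] alone would also admit /s, ts, θ, tʃ, …/; [+voice, -dorsal] alone would also admit /m, n, ɳ/; [+voice, -nasal] alone would also admit /ʁ, ɟ, w/ — and no other combination of two listed features has exactly this extension, so three is the minimum.

[+voice, -nasal, -dorsal]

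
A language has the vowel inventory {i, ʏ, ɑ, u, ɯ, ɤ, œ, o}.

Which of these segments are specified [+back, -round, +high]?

Eliminate segments failing any feature: /i, ʏ, œ/ are [-back]; /ɑ, ɤ/ are [-high]; /u, o/ are [+round]. The remaining /ɯ/ satisfy [+back], [-round], [+high].

ɯ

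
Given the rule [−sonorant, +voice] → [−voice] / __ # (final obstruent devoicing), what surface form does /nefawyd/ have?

[nefawyt]

/d/ satisfies [−sonorant, +voice] and sits in __ #. The [−voice] counterpart of the voiced alveolar stop is /t/. Other segments in /nefawyd/ either fail the structural description or are not in the environment, so the surface form is [nefawyt].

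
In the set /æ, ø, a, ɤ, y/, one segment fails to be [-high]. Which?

/y/ is the high front rounded tense vowel, which is [+high]; the rest — /æ, a, ø, ɤ/ — are [-high].

y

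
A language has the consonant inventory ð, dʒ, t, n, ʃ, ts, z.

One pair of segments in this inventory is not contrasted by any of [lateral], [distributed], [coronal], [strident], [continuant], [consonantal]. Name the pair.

t, n

/t/ (voiceless alveolar stop) and /n/ (alveolar nasal) are both [−lateral], [−distributed], [+coronal], [−strident], [−continuant], [+consonantal], so none of the listed features separates them. (They do differ in [sonorant], [voice] and [nasal], which are not among the given features.) Every other pair in the inventory differs on at least one listed feature.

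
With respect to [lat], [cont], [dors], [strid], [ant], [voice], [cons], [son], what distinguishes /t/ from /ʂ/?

[continuant], [strident], [anterior]

/t/ (voiceless alveolar stop) and /ʂ/ (voiceless retroflex fricative) agree on [−lateral], [−dorsal], [−voice], [+consonantal], [−sonorant]. They differ on [continuant] (/t/ [−], /ʂ/ [+]), [strident] (/t/ [−], /ʂ/ [+]), [anterior] (/t/ [+], /ʂ/ [−]).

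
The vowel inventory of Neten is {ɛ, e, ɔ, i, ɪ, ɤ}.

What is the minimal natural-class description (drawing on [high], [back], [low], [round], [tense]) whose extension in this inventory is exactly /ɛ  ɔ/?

[-high, -tense]

Every target segment is [-high], [-tense]; each remaining inventory member fails at least one of these. Each conjunct is needed — [-tense] alone would also admit /ɪ/; [-high] alone would also admit /e, ɤ/ — and no other single listed feature has exactly this extension, so two is the minimum.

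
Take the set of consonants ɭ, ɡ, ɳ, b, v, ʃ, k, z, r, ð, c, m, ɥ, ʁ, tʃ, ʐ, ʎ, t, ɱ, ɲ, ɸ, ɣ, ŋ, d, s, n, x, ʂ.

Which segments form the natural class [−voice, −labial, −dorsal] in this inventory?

Eliminate segments failing any feature: /ɭ, ɡ, ɳ, b, v, z, r, ð, m, ɥ, ʁ, ʐ, ʎ, ɱ, ɲ, ɣ, ŋ, d, n/ are [+voice]; /k, c, x/ are [+dorsal]; /ɸ/ is [+labial]. The remaining /ʃ, tʃ, t, s, ʂ/ satisfy [−voice], [−labial], [−dorsal].

ʃ, tʃ, t, s, ʂ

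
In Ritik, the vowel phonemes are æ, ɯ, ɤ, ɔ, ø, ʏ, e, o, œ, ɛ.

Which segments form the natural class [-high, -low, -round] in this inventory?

ɤ, e, ɛ

Eliminate segments failing any feature: /æ/ is [+low]; /ɯ, ʏ/ are [+high]; /ɔ, ø, o, œ/ are [+round]. The remaining /ɤ, e, ɛ/ satisfy [-high], [-low], [-round].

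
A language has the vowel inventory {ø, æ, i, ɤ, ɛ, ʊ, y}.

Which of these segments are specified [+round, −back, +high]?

Among the inventory, the [+round] segments are /ø, ʊ, y/.
Then [−back] gives /ø, y/.
Within that set, [+high] leaves /y/.

y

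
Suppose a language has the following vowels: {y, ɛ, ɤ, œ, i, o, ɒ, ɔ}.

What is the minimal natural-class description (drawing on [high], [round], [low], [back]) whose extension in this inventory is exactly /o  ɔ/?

[-low, +back, +round]

The class [-low], [+back], [+round] has exactly /o, ɔ/ as its extension in this inventory. No smaller conjunction from the listed features achieves this: [+back, +round] alone would also admit /ɒ/; [-low, +round] alone would also admit /y, œ/; [-low, +back] alone would also admit /ɤ/; and checking the remaining two-feature bundles turns up none with this extension.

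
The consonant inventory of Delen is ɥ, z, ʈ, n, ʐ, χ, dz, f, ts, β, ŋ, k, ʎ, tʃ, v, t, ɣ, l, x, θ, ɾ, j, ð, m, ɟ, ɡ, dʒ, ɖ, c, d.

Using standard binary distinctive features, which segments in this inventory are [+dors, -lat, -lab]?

χ, ŋ, k, ɣ, x, j, ɟ, ɡ, c

Checking each segment against [+dorsal], [-lateral], [-labial]: /χ/ (voiceless uvular fricative), /ŋ/ (velar nasal), /k/ (voiceless velar stop), /ɣ/ (voiced velar fricative), /x/ (voiceless velar fricative), /j/ (palatal glide), among others, satisfy every feature; every other segment in the inventory fails at least one.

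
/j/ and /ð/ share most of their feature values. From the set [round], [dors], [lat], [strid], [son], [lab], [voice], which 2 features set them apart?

/j/ is the palatal glide and /ð/ is the voiced dental fricative. Both are [-round], [-lateral], [-strident], [-labial], [+voice]. /j/ is [+sonorant] while /ð/ is [-sonorant]; /j/ is [+dorsal] while /ð/ is [-dorsal], so the distinguishing features are [sonorant], [dorsal].

[sonorant], [dorsal]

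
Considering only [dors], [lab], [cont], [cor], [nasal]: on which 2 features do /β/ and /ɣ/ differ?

/β/ (voiced bilabial fricative) and /ɣ/ (voiced velar fricative) agree on [+continuant], [−coronal], [−nasal]. They differ on [labial] (/β/ [+], /ɣ/ [−]), [dorsal] (/β/ [−], /ɣ/ [+]).

[labial], [dorsal]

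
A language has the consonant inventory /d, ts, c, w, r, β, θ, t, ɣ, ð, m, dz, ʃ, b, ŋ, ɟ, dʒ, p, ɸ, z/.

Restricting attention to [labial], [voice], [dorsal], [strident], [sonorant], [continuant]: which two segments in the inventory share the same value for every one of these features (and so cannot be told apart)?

On the given features, /dʒ/ and /dz/ have an identical profile: [−labial], [+voice], [−dorsal], [+strident], [−sonorant], [−continuant]. No other two segments in the inventory coincide on all 6 features. (They do differ in [anterior] and [distributed], which are not among the given features.)

dʒ, dz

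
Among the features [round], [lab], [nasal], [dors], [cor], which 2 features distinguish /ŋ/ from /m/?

/ŋ/ is the velar nasal and /m/ is the bilabial nasal. Both are [-round], [+nasal], [-coronal]. /ŋ/ is [-labial] while /m/ is [+labial]; /ŋ/ is [+dorsal] while /m/ is [-dorsal], so the distinguishing features are [labial], [dorsal].

[labial], [dorsal]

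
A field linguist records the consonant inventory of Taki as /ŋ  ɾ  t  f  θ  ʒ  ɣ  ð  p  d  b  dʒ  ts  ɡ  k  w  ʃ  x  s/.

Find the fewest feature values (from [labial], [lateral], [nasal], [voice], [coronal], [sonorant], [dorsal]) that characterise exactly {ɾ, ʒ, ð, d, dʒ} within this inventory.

/ɾ, ʒ, ð, d, dʒ/ are all [+voice], [+coronal], and no other segment in the inventory matches both values. Dropping any one of them over-generates: [+coronal] alone would also admit /t, θ, ts, ʃ, …/; [+voice] alone would also admit /ŋ, ɣ, b, ɡ, …/. No other single listed feature picks out exactly this set either, so fewer than two features will not do.

[+voice, +coronal]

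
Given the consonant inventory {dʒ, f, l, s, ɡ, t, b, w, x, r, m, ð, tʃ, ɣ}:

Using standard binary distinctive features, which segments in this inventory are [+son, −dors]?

l, r, m

Eliminate segments failing any feature: /dʒ, f, s, ɡ, t, b, x, ð, tʃ, ɣ/ are [−sonorant]; /w/ is [+dorsal]. The remaining /l, r, m/ satisfy [+sonorant], [−dorsal].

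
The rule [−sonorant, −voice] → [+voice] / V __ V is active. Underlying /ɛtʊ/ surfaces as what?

Only /t/ occurs between two vowels (/ɛ/ __ /ʊ/) and matches the structural description. It is a voiceless alveolar stop, so [−sonorant, −voice] holds; changing it to [+voice] with all other features held fixed yields /d/ (voiced alveolar stop). No other segment meets both the structural description and the environment, so the output is [ɛdʊ].

[ɛdʊ]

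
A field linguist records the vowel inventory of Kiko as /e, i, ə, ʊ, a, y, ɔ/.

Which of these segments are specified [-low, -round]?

Eliminate segments failing any feature: /ʊ, y, ɔ/ are [+round]; /a/ is [+low]. The remaining /e, i, ə/ satisfy [-low], [-round].

e, i, ə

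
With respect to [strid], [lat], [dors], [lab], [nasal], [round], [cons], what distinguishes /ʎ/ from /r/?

[lateral], [dorsal]

/ʎ/ (palatal lateral approximant) and /r/ (alveolar trill) agree on [−strident], [−labial], [−nasal], [−round], [+consonantal]. They differ on [lateral] (/ʎ/ [+], /r/ [−]), [dorsal] (/ʎ/ [+], /r/ [−]).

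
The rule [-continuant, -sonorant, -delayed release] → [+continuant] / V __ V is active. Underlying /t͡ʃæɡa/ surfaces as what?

[t͡ʃæɣa]

/ɡ/ satisfies [-continuant, -sonorant, -delayed release] and sits in V __ V. The [+continuant] counterpart of the voiced velar stop is /ɣ/. Other segments in /t͡ʃæɡa/ either fail the structural description or are not in the environment, so the surface form is [t͡ʃæɣa].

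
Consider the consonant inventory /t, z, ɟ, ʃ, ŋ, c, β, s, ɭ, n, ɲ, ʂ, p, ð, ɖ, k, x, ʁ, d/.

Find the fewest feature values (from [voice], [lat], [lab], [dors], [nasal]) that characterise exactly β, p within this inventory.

Every target segment is [+labial] and no other inventory member is, so one feature is enough.

[+lab]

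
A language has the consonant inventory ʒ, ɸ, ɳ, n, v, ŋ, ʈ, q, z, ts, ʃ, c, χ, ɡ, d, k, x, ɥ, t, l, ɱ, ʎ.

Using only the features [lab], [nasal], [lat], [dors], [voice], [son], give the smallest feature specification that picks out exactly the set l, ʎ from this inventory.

Every target segment is [+lateral] and no other inventory member is, so one feature is enough.

[+lat]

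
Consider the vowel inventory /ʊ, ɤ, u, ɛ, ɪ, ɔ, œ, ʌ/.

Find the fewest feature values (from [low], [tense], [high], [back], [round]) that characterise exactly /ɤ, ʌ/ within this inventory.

Every target segment is [+back], [-round]; each remaining inventory member fails at least one of these. Each conjunct is needed — [-round] alone would also admit /ɛ, ɪ/; [+back] alone would also admit /ʊ, u, ɔ/ — and no other single listed feature has exactly this extension, so two is the minimum.

[+back, -round]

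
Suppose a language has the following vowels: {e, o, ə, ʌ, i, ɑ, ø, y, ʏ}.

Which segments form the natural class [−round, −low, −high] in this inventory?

e, ə, ʌ

Checking each segment against [−round], [−low], [−high]: /e/ (mid front unrounded tense vowel), /ə/ (mid central vowel (schwa)), /ʌ/ (mid back unrounded lax vowel) satisfy every feature; every other segment in the inventory fails at least one.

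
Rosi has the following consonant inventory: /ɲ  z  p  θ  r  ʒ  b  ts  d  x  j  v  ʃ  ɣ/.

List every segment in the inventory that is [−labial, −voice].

Checking each segment against [−labial], [−voice]: /θ/ (voiceless dental fricative), /ts/ (voiceless alveolar affricate), /x/ (voiceless velar fricative), /ʃ/ (voiceless postalveolar fricative) satisfy every feature; every other segment in the inventory fails at least one.

θ, ts, x, ʃ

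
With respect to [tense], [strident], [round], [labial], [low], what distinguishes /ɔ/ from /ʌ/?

[labial], [round]

/ɔ/ is the mid back rounded lax vowel and /ʌ/ is the mid back unrounded lax vowel. Both are [−tense], [−strident], [−low]. /ɔ/ is [+labial] while /ʌ/ is [−labial]; /ɔ/ is [+round] while /ʌ/ is [−round], so the distinguishing features are [labial], [round].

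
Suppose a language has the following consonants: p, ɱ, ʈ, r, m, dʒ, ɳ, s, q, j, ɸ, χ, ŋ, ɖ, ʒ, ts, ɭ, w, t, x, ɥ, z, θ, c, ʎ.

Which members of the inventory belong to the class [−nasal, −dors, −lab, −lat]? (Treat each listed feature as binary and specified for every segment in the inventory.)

ʈ, r, dʒ, s, ɖ, ʒ, ts, t, z, θ

Among the inventory, the [−nasal] segments are /p, ʈ, r, dʒ, s, q, j, ɸ, χ, ɖ, ʒ, ts, ɭ, w, t, x, ɥ, z, θ, c, ʎ/.
Then [−dorsal] gives /p, ʈ, r, dʒ, s, ɸ, ɖ, ʒ, ts, ɭ, t, z, θ/.
Intersecting with [−labial] gives /ʈ, r, dʒ, s, ɖ, ʒ, ts, ɭ, t, z, θ/.
Of those, [−lateral] leaves /ʈ, r, dʒ, s, ɖ, ʒ, ts, t, z, θ/.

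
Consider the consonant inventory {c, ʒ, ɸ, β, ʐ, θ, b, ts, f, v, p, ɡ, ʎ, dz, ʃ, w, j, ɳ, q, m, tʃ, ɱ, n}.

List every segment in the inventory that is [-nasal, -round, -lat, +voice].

ʒ, β, ʐ, b, v, ɡ, dz, j

Checking each segment against [-nasal], [-round], [-lateral], [+voice]: /ʒ/ (voiced postalveolar fricative), /β/ (voiced bilabial fricative), /ʐ/ (voiced retroflex fricative), /b/ (voiced bilabial stop), /v/ (voiced labiodental fricative), /ɡ/ (voiced velar stop), among others, satisfy every feature; every other segment in the inventory fails at least one.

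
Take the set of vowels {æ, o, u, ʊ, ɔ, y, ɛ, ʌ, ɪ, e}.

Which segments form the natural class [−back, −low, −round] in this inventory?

ɛ, ɪ, e

Among the inventory, the [−back] segments are /æ, y, ɛ, ɪ, e/.
Among these, [−low] gives /y, ɛ, ɪ, e/.
Within that set, [−round] leaves /ɛ, ɪ, e/.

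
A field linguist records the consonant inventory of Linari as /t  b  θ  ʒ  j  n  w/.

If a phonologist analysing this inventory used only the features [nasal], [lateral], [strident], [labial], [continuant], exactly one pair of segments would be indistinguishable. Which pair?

Both /θ/ and /j/ are [-nasal], [-lateral], [-strident], [-labial], [+continuant]. Since the list omits [sonorant], [voice] and [dorsal] — which do distinguish the voiceless dental fricative from the palatal glide — this pair collapses; all other pairs remain distinct.

θ, j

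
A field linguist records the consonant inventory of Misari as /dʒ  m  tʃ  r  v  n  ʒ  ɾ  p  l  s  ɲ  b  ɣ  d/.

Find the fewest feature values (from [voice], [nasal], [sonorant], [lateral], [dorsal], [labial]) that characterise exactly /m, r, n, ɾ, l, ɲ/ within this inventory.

[+sonorant]

Every target segment is [+sonorant] and no other inventory member is, so one feature is enough.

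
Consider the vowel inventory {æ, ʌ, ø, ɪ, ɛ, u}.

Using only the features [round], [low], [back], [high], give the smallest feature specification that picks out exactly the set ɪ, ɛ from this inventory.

[-low, -back, -round]

The class [-low], [-back], [-round] has exactly /ɪ, ɛ/ as its extension in this inventory. No smaller conjunction from the listed features achieves this: [-back, -round] alone would also admit /æ/; [-low, -round] alone would also admit /ʌ/; [-low, -back] alone would also admit /ø/; and checking the remaining two-feature bundles turns up none with this extension.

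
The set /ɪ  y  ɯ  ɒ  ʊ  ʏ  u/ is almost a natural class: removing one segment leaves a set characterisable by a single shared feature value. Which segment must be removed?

/y, u, ʊ, ʏ, ɪ, ɯ/ are all [+high], but /ɒ/ (low back rounded vowel) is [−high]. No other single segment can be removed to leave a set sharing one feature value that the removed segment lacks, so /ɒ/ is the odd one out.

ɒ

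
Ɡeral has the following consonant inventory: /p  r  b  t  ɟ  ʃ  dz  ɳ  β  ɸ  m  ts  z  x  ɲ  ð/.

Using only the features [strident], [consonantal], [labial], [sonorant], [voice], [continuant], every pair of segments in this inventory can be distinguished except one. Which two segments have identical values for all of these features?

ɲ, ɳ

Both /ɲ/ and /ɳ/ are [−strident], [+consonantal], [−labial], [+sonorant], [+voice], [−continuant]. Since the list omits [dorsal] — which does distinguish the palatal nasal from the retroflex nasal — this pair collapses; all other pairs remain distinct.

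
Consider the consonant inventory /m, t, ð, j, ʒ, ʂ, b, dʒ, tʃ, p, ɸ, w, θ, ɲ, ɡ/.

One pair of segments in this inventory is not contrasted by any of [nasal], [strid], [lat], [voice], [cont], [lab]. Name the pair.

j, ð

On the given features, /j/ and /ð/ have an identical profile: [−nasal], [−strident], [−lateral], [+voice], [+continuant], [−labial]. No other two segments in the inventory coincide on all 6 features. (They do differ in [sonorant] and [dorsal], which are not among the given features.)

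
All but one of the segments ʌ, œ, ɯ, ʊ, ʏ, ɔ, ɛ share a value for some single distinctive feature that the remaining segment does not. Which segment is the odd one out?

[tense] groups all but one: /ɛ, ʊ, ʏ, œ, ʌ, ɔ/ share [−tense] while /ɯ/ (high back unrounded vowel) alone is [+tense]. Removing any other segment would not leave a single-feature class that excludes it.

ɯ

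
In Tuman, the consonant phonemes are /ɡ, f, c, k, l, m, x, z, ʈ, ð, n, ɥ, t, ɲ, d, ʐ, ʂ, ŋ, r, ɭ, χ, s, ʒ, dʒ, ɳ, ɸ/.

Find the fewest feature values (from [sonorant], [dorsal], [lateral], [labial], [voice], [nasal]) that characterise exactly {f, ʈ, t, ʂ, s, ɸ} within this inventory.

[-voice, -dorsal]

/f, ʈ, t, ʂ, s, ɸ/ are all [-voice], [-dorsal], and no other segment in the inventory matches both values. Dropping any one of them over-generates: [-dorsal] alone would also admit /l, m, z, ð, …/; [-voice] alone would also admit /c, k, x, χ/. No other single listed feature picks out exactly this set either, so fewer than two features will not do.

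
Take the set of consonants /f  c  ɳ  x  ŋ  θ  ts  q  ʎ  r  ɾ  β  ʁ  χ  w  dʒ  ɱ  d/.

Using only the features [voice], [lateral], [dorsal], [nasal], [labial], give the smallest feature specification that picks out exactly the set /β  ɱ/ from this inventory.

[+voice, +labial, -dorsal]

Every target segment is [+voice], [+labial], [-dorsal]; each remaining inventory member fails at least one of these. Each conjunct is needed — [+labial, -dorsal] alone would also admit /f/; [+voice, -dorsal] alone would also admit /ɳ, r, ɾ, dʒ, …/; [+voice, +labial] alone would also admit /w/ — and no other combination of two listed features has exactly this extension, so three is the minimum.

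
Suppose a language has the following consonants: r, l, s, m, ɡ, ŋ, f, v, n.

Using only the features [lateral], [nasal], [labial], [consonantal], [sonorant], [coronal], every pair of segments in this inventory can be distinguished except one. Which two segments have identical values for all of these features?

On the given features, /v/ and /f/ have an identical profile: [−lateral], [−nasal], [+labial], [+consonantal], [−sonorant], [−coronal]. No other two segments in the inventory coincide on all 6 features. (They do differ in [voice], which is not among the given features.)

v, f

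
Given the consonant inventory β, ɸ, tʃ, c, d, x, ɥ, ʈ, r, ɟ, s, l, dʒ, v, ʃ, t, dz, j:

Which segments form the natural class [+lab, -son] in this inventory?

β, ɸ, v

Eliminate segments failing any feature: /tʃ, c, d, x, ʈ, r, ɟ, s, l, dʒ, ʃ, t, dz, j/ are [-labial]; /ɥ/ is [+sonorant]. The remaining /β, ɸ, v/ satisfy [+labial], [-sonorant].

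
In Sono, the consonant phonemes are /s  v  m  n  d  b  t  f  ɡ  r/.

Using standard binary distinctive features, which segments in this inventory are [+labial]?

The feature [labial] marks segments articulated with one or both lips. In this inventory /v, m, b, f/ have that property, so they are [+labial]; /s, n, d, t, ɡ, r/ are [−labial].

v, m, b, f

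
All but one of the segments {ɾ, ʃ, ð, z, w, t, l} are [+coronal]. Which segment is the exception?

/w/ is the labial-velar glide, which is [−coronal]; the rest — /t, l, ð, ʃ, ɾ, z/ — are [+coronal].

w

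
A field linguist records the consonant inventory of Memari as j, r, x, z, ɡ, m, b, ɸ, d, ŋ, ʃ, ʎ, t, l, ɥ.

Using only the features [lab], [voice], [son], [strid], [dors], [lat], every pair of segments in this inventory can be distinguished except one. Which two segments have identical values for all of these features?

/ŋ/ (velar nasal) and /j/ (palatal glide) are both [−labial], [+voice], [+sonorant], [−strident], [+dorsal], [−lateral], so none of the listed features separates them. (They do differ in [nasal], [continuant] and [back], which are not among the given features.) Every other pair in the inventory differs on at least one listed feature.

ŋ, j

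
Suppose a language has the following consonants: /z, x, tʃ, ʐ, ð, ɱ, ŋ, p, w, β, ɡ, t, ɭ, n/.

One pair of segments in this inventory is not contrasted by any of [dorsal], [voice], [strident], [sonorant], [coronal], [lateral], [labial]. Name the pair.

/ʐ/ (voiced retroflex fricative) and /z/ (voiced alveolar fricative) are both [−dorsal], [+voice], [+strident], [−sonorant], [+coronal], [−lateral], [−labial], so none of the listed features separates them. (They do differ in [anterior], which is not among the given features.) Every other pair in the inventory differs on at least one listed feature.

ʐ, z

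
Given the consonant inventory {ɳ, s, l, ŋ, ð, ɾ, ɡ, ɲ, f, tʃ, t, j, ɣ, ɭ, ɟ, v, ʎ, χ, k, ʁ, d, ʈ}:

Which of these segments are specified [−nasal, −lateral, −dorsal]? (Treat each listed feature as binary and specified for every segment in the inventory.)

Checking each segment against [−nasal], [−lateral], [−dorsal]: /s/ (voiceless alveolar fricative), /ð/ (voiced dental fricative), /ɾ/ (alveolar tap), /f/ (voiceless labiodental fricative), /tʃ/ (voiceless postalveolar affricate), /t/ (voiceless alveolar stop), among others, satisfy every feature; every other segment in the inventory fails at least one.

s, ð, ɾ, f, tʃ, t, v, d, ʈ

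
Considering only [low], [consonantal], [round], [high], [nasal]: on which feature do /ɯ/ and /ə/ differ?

/ɯ/ (high back unrounded vowel) and /ə/ (mid central vowel (schwa)) agree on [-low], [-consonantal], [-round], [-nasal]. They differ on [high] (/ɯ/ [+], /ə/ [-]).

[high]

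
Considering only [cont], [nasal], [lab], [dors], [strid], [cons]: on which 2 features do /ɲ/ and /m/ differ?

[labial], [dorsal]

/ɲ/ (palatal nasal) and /m/ (bilabial nasal) agree on [-continuant], [+nasal], [-strident], [+consonantal]. They differ on [labial] (/ɲ/ [-], /m/ [+]), [dorsal] (/ɲ/ [+], /m/ [-]).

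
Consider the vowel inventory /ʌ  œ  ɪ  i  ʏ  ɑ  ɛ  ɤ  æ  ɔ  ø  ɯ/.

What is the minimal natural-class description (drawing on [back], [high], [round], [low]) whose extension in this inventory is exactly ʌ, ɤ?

Every target segment is [−high], [−low], [+back], [−round]; each remaining inventory member fails at least one of these. Each conjunct is needed — [−low, +back, −round] alone would also admit /ɯ/; [−high, +back, −round] alone would also admit /ɑ/; [−high, −low, −round] alone would also admit /ɛ/; [−high, −low, +back] alone would also admit /ɔ/ — and no other combination of three listed features has exactly this extension, so four is the minimum.

[−high, −low, +back, −round]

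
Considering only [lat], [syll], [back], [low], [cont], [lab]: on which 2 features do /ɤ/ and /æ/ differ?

[low], [back]

/ɤ/ is the mid back unrounded tense vowel and /æ/ is the low front unrounded vowel. Both are [−lateral], [+syllabic], [+continuant], [−labial]. /ɤ/ is [−low] while /æ/ is [+low]; /ɤ/ is [+back] while /æ/ is [−back], so the distinguishing features are [low], [back].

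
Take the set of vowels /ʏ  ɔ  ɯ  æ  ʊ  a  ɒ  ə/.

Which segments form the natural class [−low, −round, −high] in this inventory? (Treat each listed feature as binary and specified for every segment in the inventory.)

Checking each segment against [−low], [−round], [−high]: /ə/ (mid central vowel (schwa)) satisfies every feature; every other segment in the inventory fails at least one.

ə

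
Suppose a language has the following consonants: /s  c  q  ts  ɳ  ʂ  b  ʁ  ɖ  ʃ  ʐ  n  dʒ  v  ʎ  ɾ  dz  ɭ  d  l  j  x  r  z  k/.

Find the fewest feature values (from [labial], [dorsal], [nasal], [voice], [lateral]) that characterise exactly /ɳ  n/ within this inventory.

[+nasal]

Every target segment is [+nasal] and no other inventory member is, so one feature is enough.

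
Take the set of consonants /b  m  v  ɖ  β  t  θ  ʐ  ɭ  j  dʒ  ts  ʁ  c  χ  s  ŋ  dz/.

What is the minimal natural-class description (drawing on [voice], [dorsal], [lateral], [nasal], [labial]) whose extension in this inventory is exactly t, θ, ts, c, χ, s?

/t, θ, ts, c, χ, s/ are exactly the [−voice] segments in the inventory, so a single feature suffices.

[−voice]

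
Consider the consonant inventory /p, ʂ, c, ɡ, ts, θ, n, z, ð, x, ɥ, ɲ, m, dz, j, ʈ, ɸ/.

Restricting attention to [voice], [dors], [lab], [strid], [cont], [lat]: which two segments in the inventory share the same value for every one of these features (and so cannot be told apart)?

On the given features, /ɲ/ and /ɡ/ have an identical profile: [+voice], [+dorsal], [−labial], [−strident], [−continuant], [−lateral]. No other two segments in the inventory coincide on all 6 features. (They do differ in [sonorant], [nasal] and [back], which are not among the given features.)

ɲ, ɡ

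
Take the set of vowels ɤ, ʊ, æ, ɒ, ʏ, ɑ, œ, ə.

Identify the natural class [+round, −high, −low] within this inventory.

œ

Among the inventory, the [+round] segments are /ʊ, ɒ, ʏ, œ/.
Among these, [−high] gives /ɒ, œ/.
Among these, [−low] leaves /œ/.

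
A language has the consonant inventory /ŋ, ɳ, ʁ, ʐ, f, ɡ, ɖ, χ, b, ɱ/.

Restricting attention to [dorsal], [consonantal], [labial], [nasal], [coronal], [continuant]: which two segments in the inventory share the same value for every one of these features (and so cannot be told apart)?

/ʁ/ (voiced uvular fricative) and /χ/ (voiceless uvular fricative) are both [+dorsal], [+consonantal], [-labial], [-nasal], [-coronal], [+continuant], so none of the listed features separates them. (They do differ in [voice], which is not among the given features.) Every other pair in the inventory differs on at least one listed feature.

ʁ, χ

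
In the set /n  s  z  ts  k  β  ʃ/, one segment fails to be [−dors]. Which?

Every segment except /k/ is [−dorsal]. /k/ (voiceless velar stop) is [+dorsal], so it is the exception.

k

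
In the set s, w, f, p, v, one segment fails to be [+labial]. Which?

Every segment except /s/ is [+labial]. /s/ (voiceless alveolar fricative) is [−labial], so it is the exception.

s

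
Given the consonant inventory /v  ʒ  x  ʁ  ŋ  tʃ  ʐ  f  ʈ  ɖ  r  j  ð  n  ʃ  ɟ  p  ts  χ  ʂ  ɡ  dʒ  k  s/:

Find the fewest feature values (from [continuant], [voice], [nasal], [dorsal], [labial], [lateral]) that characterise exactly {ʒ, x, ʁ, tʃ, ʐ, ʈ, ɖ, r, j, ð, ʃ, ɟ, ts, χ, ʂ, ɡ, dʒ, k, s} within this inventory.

[−nasal, −labial]

The class [−nasal], [−labial] has exactly /ʒ, x, ʁ, tʃ, ʐ, ʈ, ɖ, r, j, ð, ʃ, ɟ, ts, χ, ʂ, ɡ, dʒ, k, s/ as its extension in this inventory. No smaller conjunction from the listed features achieves this: [−labial] alone would also admit /ŋ, n/; [−nasal] alone would also admit /v, f, p/; and checking the remaining single features turns up none with this extension.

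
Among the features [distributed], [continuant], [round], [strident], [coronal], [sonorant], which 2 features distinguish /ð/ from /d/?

The two segments share [−round], [−strident], [+coronal], [−sonorant]. The only features from the list on which they differ: /ð/ is [+continuant] while /d/ is [−continuant]; /ð/ is [+distributed] while /d/ is [−distributed].

[continuant], [distributed]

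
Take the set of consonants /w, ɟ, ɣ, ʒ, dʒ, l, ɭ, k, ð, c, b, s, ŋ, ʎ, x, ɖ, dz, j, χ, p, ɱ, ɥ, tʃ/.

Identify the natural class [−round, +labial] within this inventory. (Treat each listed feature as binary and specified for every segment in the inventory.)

b, p, ɱ

Eliminate segments failing any feature: /w, ɥ/ are [+round]; /ɟ, ɣ, ʒ, dʒ, l, ɭ, k, ð, c, s, ŋ, ʎ, x, ɖ, dz, j, χ, tʃ/ are [−labial]. The remaining /b, p, ɱ/ satisfy [−round], [+labial].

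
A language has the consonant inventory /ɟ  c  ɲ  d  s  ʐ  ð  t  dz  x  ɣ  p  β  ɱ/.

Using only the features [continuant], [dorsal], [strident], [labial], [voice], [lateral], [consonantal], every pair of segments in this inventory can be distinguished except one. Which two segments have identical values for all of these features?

Both /ɟ/ and /ɲ/ are [−continuant], [+dorsal], [−strident], [−labial], [+voice], [−lateral], [+consonantal]. Since the list omits [sonorant] and [nasal] — which do distinguish the voiced palatal stop from the palatal nasal — this pair collapses; all other pairs remain distinct.

ɟ, ɲ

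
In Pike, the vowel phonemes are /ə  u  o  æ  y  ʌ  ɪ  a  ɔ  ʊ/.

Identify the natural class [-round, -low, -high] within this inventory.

Eliminate segments failing any feature: /u, o, y, ɔ, ʊ/ are [+round]; /æ, a/ are [+low]; /ɪ/ is [+high]. The remaining /ə, ʌ/ satisfy [-round], [-low], [-high].

ə, ʌ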